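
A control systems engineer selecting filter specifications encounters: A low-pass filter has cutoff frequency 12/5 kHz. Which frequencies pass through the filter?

A low-pass filter passes all frequencies below the cutoff frequency 12/5 kHz and attenuates higher frequencies.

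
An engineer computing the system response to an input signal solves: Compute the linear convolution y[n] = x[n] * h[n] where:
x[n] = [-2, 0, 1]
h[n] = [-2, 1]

y[n] = sum_k x[k]*h[n-k]. Output length = len(x) + len(h) - 1 = 3 + 2 - 1 = 4.
y[0] = -2*-2 = 4
y[1] = 0*-2 + -2*1 = -2
y[2] = 1*-2 + 0*1 = -2
y[3] = 1*1 = 1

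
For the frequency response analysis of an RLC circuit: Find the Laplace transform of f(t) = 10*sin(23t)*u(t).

Standard pair: sin(wt)*u(t) <-> w/(s^2+w^2)
With w = 23: L{10*sin(23t)*u(t)} = 230/(s^2+529)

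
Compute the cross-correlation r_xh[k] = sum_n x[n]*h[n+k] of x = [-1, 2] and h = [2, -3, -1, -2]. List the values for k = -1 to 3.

Both sequences indexed from 0 and zero outside their support.
Lags with overlap: k = -1 to 3.
  r_xh[-1] = x[1]*h[0] = 4
  r_xh[0] = x[0]*h[0] + x[1]*h[1] = -8
  r_xh[1] = x[0]*h[1] + x[1]*h[2] = 1
  r_xh[2] = x[0]*h[2] + x[1]*h[3] = -3
  r_xh[3] = x[0]*h[3] = 2
r_xh = [4, -8, 1, -3, 2] (for k = -1, ..., 3)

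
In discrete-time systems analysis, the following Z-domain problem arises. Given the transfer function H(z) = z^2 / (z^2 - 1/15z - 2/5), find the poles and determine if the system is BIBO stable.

Poles are roots of the denominator: z^2 - 1/15z - 2/5 = 0.
Quadratic formula: z = [-(-1/15) +/- sqrt((-1/15)^2 - 4*(-2/5))] / 2
Discriminant = 1/225 + 8/5 = 361/225; sqrt = 19/15.
z = (1/15 +/- 19/15) / 2 => z = 2/3 or z = -3/5.
|p1| = 3/5, |p2| = 2/3.
For BIBO stability, all poles must lie inside the unit circle (|p| < 1).
System is STABLE since both |p| < 1.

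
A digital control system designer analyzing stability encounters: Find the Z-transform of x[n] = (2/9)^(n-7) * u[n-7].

Time-shifting property: if X(z) = Z{x[n]}, then Z{x[n-d]} = z^(-d) * X(z)
X(z) = z/(z - 2/9) for x[n] = (2/9)^n * u[n]
Z{x[n-7]} = z^(-7) * z/(z - 2/9) = z^(-6)/(z - 2/9)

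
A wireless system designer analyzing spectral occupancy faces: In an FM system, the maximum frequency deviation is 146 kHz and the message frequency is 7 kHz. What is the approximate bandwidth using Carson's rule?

Carson's rule: BW = 2*(delta_f + f_m)
= 2*(146 + 7) kHz = 306 kHz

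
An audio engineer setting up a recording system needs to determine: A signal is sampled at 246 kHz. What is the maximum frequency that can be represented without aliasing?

The maximum frequency that can be represented without aliasing
is the Nyquist frequency: f_max = f_s / 2 = 246 kHz / 2 = 123 kHz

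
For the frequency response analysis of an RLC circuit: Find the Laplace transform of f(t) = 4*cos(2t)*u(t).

Standard pair: cos(wt)*u(t) <-> s/(s^2+w^2)
With w = 2: L{4*cos(2t)*u(t)} = 4s/(s^2+4)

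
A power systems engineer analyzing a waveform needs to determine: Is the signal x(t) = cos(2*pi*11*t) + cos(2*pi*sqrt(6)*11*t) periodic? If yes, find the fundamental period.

f1 = 11 Hz, f2 = 11*sqrt(6) Hz
Ratio f2/f1 = sqrt(6), which is irrational.
Since the frequency ratio is irrational, no common period exists.
The signal is not periodic.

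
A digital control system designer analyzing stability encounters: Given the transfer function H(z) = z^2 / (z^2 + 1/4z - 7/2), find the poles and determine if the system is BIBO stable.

Poles are roots of the denominator: z^2 + 1/4z - 7/2 = 0.
Quadratic formula: z = [-(1/4) +/- sqrt((1/4)^2 - 4*(-7/2))] / 2
Discriminant = 1/16 + 14 = 225/16; sqrt = 15/4.
z = (-1/4 +/- 15/4) / 2 => z = 7/4 or z = -2.
|p1| = 2, |p2| = 7/4.
For BIBO stability, all poles must lie inside the unit circle (|p| < 1).
System is UNSTABLE since at least one |p| >= 1.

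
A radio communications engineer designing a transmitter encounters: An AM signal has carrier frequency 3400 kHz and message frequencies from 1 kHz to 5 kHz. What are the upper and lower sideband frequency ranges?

Upper sideband (USB) = fc + [fm_low, fm_high] = 3400 + [1, 5] = [3401, 3405] kHz
Lower sideband (LSB) = fc - [fm_high, fm_low] = 3400 - [5, 1] = [3395, 3399] kHz
Total occupied spectrum: 3395 kHz to 3405 kHz (plus carrier at 3400 kHz)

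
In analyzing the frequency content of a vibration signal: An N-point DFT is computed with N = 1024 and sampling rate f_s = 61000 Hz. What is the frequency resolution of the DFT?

DFT frequency resolution = f_s / N
= 61000 / 1024 = 7625/128 Hz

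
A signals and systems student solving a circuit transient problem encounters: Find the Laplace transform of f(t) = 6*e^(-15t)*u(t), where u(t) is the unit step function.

Standard Laplace transform pair:
e^(-at)*u(t) <-> 1/(s+a)
With a = 15: L{6*e^(-15t)*u(t)} = 6/(s+15), ROC: Re(s) > -15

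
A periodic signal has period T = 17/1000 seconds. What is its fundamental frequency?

The fundamental frequency is the reciprocal of the period.
f = 1/T = 1/(17/1000) = 1000/17 Hz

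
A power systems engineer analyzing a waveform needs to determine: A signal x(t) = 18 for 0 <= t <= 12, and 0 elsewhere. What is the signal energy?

Energy = integral of |x(t)|^2 dt over the signal duration
= 18^2 * 12 = 324 * 12 = 3888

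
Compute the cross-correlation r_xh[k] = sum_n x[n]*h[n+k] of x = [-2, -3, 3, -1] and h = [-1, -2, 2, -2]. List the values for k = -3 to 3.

Both sequences indexed from 0 and zero outside their support.
Lags with overlap: k = -3 to 3.
  r_xh[-3] = x[3]*h[0] = 1
  r_xh[-2] = x[2]*h[0] + x[3]*h[1] = -1
  r_xh[-1] = x[1]*h[0] + x[2]*h[1] + x[3]*h[2] = -5
  r_xh[0] = x[0]*h[0] + x[1]*h[1] + x[2]*h[2] + x[3]*h[3] = 16
  r_xh[1] = x[0]*h[1] + x[1]*h[2] + x[2]*h[3] = -8
  r_xh[2] = x[0]*h[2] + x[1]*h[3] = 2
  r_xh[3] = x[0]*h[3] = 4
r_xh = [1, -1, -5, 16, -8, 2, 4] (for k = -3, ..., 3)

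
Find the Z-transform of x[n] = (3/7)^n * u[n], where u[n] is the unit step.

The Z-transform of a^n * u[n] is z/(z-a) for |z| > |a|.
Here a = 3/7, so X(z) = z/(z - (3/7)) = 7z/(7z - 3)
ROC: |z| > 3/7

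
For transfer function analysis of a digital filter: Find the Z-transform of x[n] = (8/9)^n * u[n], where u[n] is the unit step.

The Z-transform of a^n * u[n] is z/(z-a) for |z| > |a|.
Here a = 8/9, so X(z) = z/(z - (8/9)) = 9z/(9z - 8)
ROC: |z| > 8/9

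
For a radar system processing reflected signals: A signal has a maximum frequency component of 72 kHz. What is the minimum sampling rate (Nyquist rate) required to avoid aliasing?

By the Nyquist-Shannon sampling theorem,
the minimum sampling rate (Nyquist rate) must be at least 2 * f_max.
Nyquist rate = 2 * 72 kHz = 144 kHz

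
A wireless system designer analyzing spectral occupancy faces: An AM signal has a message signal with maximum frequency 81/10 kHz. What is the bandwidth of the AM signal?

In AM (double-sideband), the bandwidth is twice the message frequency.
BW = 2 * f_m = 2 * 81/10 kHz = 81/5 kHz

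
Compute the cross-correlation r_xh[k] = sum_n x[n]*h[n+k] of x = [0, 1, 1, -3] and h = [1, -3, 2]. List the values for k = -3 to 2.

Both sequences indexed from 0 and zero outside their support.
Lags with overlap: k = -3 to 2.
  r_xh[-3] = x[3]*h[0] = -3
  r_xh[-2] = x[2]*h[0] + x[3]*h[1] = 10
  r_xh[-1] = x[1]*h[0] + x[2]*h[1] + x[3]*h[2] = -8
  r_xh[0] = x[0]*h[0] + x[1]*h[1] + x[2]*h[2] = -1
  r_xh[1] = x[0]*h[1] + x[1]*h[2] = 2
  r_xh[2] = x[0]*h[2] = 0
r_xh = [-3, 10, -8, -1, 2, 0] (for k = -3, ..., 2)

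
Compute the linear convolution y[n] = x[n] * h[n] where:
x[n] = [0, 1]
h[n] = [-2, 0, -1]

y[n] = sum_k x[k]*h[n-k]. Output length = len(x) + len(h) - 1 = 2 + 3 - 1 = 4.
y[0] = 0*-2 = 0
y[1] = 1*-2 + 0*0 = -2
y[2] = 1*0 + 0*-1 = 0
y[3] = 1*-1 = -1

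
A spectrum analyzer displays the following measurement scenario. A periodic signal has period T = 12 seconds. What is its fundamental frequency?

The fundamental frequency is the reciprocal of the period.
f = 1/T = 1/(12) = 1/12 Hz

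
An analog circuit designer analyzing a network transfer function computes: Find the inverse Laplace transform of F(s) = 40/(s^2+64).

Standard pair: w/(s^2+w^2) <-> sin(wt)*u(t)
Recognize w^2 = 64, so w = 8; numerator 40 = 5*8.
f(t) = 5*sin(8t)*u(t)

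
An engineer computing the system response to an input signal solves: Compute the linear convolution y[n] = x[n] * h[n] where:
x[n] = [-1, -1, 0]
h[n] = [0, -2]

y[n] = sum_k x[k]*h[n-k]. Output length = len(x) + len(h) - 1 = 3 + 2 - 1 = 4.
y[0] = -1*0 = 0
y[1] = -1*0 + -1*-2 = 2
y[2] = 0*0 + -1*-2 = 2
y[3] = 0*-2 = 0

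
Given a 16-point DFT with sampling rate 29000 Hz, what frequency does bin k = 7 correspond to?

The frequency of DFT bin k is: f_k = k * f_s / N
f_7 = 7 * 29000 / 16 = 25375/2 Hz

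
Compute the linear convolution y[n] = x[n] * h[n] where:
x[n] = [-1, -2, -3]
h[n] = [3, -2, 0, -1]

y[n] = sum_k x[k]*h[n-k]. Output length = len(x) + len(h) - 1 = 3 + 4 - 1 = 6.
y[0] = -1*3 = -3
y[1] = -2*3 + -1*-2 = -4
y[2] = -3*3 + -2*-2 + -1*0 = -5
y[3] = -3*-2 + -2*0 + -1*-1 = 7
y[4] = -3*0 + -2*-1 = 2
y[5] = -3*-1 = 3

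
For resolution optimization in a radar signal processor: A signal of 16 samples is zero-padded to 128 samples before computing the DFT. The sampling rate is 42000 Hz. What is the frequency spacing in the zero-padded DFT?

Original DFT: N = 16, resolution = f_s/N = 42000/16 = 2625 Hz
Zero-padded DFT: N = 128, resolution = f_s/N = 42000/128 = 2625/8 Hz
Zero-padding interpolates the spectrum (finer frequency grid)
but does NOT improve the true spectral resolution (ability to resolve close frequencies).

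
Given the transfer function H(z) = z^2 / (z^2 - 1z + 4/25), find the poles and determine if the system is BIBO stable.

Poles are roots of the denominator: z^2 - 1z + 4/25 = 0.
Quadratic formula: z = [-(-1) +/- sqrt((-1)^2 - 4*(4/25))] / 2
Discriminant = 1 - 16/25 = 9/25; sqrt = 3/5.
z = (1 +/- 3/5) / 2 => z = 4/5 or z = 1/5.
|p1| = 4/5, |p2| = 1/5.
For BIBO stability, all poles must lie inside the unit circle (|p| < 1).
System is STABLE since both |p| < 1.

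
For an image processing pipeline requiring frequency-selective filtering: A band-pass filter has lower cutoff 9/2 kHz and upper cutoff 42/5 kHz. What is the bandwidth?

Bandwidth = f_high - f_low
= 42/5 kHz - 9/2 kHz = 39/10 kHz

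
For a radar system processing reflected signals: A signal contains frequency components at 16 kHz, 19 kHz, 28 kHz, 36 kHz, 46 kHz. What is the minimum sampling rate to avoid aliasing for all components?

The highest frequency component is f_max = 46 kHz.
Nyquist rate = 2 * f_max = 2 * 46 kHz = 92 kHz.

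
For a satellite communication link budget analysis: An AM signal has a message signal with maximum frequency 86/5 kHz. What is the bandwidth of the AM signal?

In AM (double-sideband), the bandwidth is twice the message frequency.
BW = 2 * f_m = 2 * 86/5 kHz = 172/5 kHz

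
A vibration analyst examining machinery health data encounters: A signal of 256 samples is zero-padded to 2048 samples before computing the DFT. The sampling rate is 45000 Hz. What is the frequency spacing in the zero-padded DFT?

Original DFT: N = 256, resolution = f_s/N = 45000/256 = 5625/32 Hz
Zero-padded DFT: N = 2048, resolution = f_s/N = 45000/2048 = 5625/256 Hz
Zero-padding interpolates the spectrum (finer frequency grid)
but does NOT improve the true spectral resolution (ability to resolve close frequencies).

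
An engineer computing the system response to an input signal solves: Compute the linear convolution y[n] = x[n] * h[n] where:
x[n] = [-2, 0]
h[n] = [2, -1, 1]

y[n] = sum_k x[k]*h[n-k]. Output length = len(x) + len(h) - 1 = 2 + 3 - 1 = 4.
y[0] = -2*2 = -4
y[1] = 0*2 + -2*-1 = 2
y[2] = 0*-1 + -2*1 = -2
y[3] = 0*1 = 0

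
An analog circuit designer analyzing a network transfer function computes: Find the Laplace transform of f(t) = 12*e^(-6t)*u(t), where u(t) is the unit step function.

Standard Laplace transform pair:
e^(-at)*u(t) <-> 1/(s+a)
With a = 6: L{12*e^(-6t)*u(t)} = 12/(s+6), ROC: Re(s) > -6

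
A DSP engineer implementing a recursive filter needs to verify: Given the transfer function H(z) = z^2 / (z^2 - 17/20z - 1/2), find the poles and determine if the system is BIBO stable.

Poles are roots of the denominator: z^2 - 17/20z - 1/2 = 0.
Quadratic formula: z = [-(-17/20) +/- sqrt((-17/20)^2 - 4*(-1/2))] / 2
Discriminant = 289/400 + 2 = 1089/400; sqrt = 33/20.
z = (17/20 +/- 33/20) / 2 => z = 5/4 or z = -2/5.
|p1| = 5/4, |p2| = 2/5.
For BIBO stability, all poles must lie inside the unit circle (|p| < 1).
System is UNSTABLE since at least one |p| >= 1.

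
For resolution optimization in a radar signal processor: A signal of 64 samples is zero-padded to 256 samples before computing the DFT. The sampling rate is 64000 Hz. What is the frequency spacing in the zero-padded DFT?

Original DFT: N = 64, resolution = f_s/N = 64000/64 = 1000 Hz
Zero-padded DFT: N = 256, resolution = f_s/N = 64000/256 = 250 Hz
Zero-padding interpolates the spectrum (finer frequency grid)
but does NOT improve the true spectral resolution (ability to resolve close frequencies).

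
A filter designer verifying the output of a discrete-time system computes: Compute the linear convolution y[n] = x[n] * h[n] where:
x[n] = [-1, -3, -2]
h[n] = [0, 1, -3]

y[n] = sum_k x[k]*h[n-k]. Output length = len(x) + len(h) - 1 = 3 + 3 - 1 = 5.
y[0] = -1*0 = 0
y[1] = -3*0 + -1*1 = -1
y[2] = -2*0 + -3*1 + -1*-3 = 0
y[3] = -2*1 + -3*-3 = 7
y[4] = -2*-3 = 6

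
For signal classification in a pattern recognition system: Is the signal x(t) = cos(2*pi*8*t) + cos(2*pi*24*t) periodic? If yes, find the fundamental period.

f1 = 8 Hz, f2 = 24 Hz
Period T1 = 1/8, T2 = 1/24
Ratio T1/T2 = 24/8, which is rational.
The signal is periodic with fundamental period T = 1/GCD(8,24) = 1/8 s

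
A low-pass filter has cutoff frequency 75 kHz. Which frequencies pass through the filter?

A low-pass filter passes all frequencies below the cutoff frequency 75 kHz and attenuates higher frequencies.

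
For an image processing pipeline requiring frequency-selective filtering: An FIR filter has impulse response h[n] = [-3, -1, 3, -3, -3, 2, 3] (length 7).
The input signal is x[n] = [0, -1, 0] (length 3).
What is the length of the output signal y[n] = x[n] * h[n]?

For linear convolution, the output length is:
len(y) = len(x) + len(h) - 1 = 3 + 7 - 1 = 9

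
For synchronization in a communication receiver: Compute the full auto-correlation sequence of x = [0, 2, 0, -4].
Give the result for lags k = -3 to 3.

r_xx[k] = sum_m x[m]*x[m+k], indexed from 0, for k = -3 to 3:
  r_xx[-3] = x[3]*x[0] = 0
  r_xx[-2] = x[2]*x[0] + x[3]*x[1] = -8
  r_xx[-1] = x[1]*x[0] + x[2]*x[1] + x[3]*x[2] = 0
  r_xx[0] = x[0]*x[0] + x[1]*x[1] + x[2]*x[2] + x[3]*x[3] = 20
  r_xx[1] = x[0]*x[1] + x[1]*x[2] + x[2]*x[3] = 0
  r_xx[2] = x[0]*x[2] + x[1]*x[3] = -8
  r_xx[3] = x[0]*x[3] = 0
r_xx = [0, -8, 0, 20, 0, -8, 0]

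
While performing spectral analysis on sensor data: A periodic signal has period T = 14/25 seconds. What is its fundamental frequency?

The fundamental frequency is the reciprocal of the period.
f = 1/T = 1/(14/25) = 25/14 Hz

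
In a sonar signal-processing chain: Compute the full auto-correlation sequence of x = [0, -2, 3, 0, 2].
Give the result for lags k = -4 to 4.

r_xx[k] = sum_m x[m]*x[m+k], indexed from 0, for k = -4 to 4:
  r_xx[-4] = x[4]*x[0] = 0
  r_xx[-3] = x[3]*x[0] + x[4]*x[1] = -4
  r_xx[-2] = x[2]*x[0] + x[3]*x[1] + x[4]*x[2] = 6
  r_xx[-1] = x[1]*x[0] + x[2]*x[1] + x[3]*x[2] + x[4]*x[3] = -6
  r_xx[0] = x[0]*x[0] + x[1]*x[1] + x[2]*x[2] + x[3]*x[3] + x[4]*x[4] = 17
  r_xx[1] = x[0]*x[1] + x[1]*x[2] + x[2]*x[3] + x[3]*x[4] = -6
  r_xx[2] = x[0]*x[2] + x[1]*x[3] + x[2]*x[4] = 6
  r_xx[3] = x[0]*x[3] + x[1]*x[4] = -4
  r_xx[4] = x[0]*x[4] = 0
r_xx = [0, -4, 6, -6, 17, -6, 6, -4, 0]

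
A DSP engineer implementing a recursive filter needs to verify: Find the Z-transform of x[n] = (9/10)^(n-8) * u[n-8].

Time-shifting property: if X(z) = Z{x[n]}, then Z{x[n-d]} = z^(-d) * X(z)
X(z) = z/(z - 9/10) for x[n] = (9/10)^n * u[n]
Z{x[n-8]} = z^(-8) * z/(z - 9/10) = z^(-7)/(z - 9/10)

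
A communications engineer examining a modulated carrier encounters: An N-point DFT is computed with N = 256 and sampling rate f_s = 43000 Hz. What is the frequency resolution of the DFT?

DFT frequency resolution = f_s / N
= 43000 / 256 = 5375/32 Hz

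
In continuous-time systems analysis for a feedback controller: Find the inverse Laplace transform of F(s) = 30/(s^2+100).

Standard pair: w/(s^2+w^2) <-> sin(wt)*u(t)
Recognize w^2 = 100, so w = 10; numerator 30 = 3*10.
f(t) = 3*sin(10t)*u(t)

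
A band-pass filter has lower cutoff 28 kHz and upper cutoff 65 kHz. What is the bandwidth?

Bandwidth = f_high - f_low
= 65 kHz - 28 kHz = 37 kHz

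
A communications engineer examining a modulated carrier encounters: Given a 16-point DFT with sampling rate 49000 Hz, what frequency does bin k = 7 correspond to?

The frequency of DFT bin k is: f_k = k * f_s / N
f_7 = 7 * 49000 / 16 = 42875/2 Hz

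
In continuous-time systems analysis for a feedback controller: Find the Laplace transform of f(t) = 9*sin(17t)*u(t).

Standard pair: sin(wt)*u(t) <-> w/(s^2+w^2)
With w = 17: L{9*sin(17t)*u(t)} = 153/(s^2+289)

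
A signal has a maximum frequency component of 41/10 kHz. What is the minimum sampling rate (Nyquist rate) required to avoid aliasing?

By the Nyquist-Shannon sampling theorem,
the minimum sampling rate (Nyquist rate) must be at least 2 * f_max.
Nyquist rate = 2 * 41/10 kHz = 41/5 kHz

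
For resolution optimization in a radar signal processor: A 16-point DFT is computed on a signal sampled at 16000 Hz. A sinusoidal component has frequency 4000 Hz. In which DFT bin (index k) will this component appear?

DFT frequency resolution = f_s/N = 16000/16 = 1000 Hz
Bin index k = f_signal / resolution = 4000 / 1000 = 4
The signal frequency 4000 Hz falls in DFT bin k = 4.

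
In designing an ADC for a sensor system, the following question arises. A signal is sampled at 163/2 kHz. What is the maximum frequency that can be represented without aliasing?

The maximum frequency that can be represented without aliasing
is the Nyquist frequency: f_max = f_s / 2 = 163/2 kHz / 2 = 163/4 kHz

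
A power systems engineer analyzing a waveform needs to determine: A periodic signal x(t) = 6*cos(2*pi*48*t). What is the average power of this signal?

Average power of A*cos(wt) is A^2/2.
P = 6^2 / 2 = 36/2 = 18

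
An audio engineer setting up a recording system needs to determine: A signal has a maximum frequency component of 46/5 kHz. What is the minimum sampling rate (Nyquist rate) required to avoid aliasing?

By the Nyquist-Shannon sampling theorem,
the minimum sampling rate (Nyquist rate) must be at least 2 * f_max.
Nyquist rate = 2 * 46/5 kHz = 92/5 kHz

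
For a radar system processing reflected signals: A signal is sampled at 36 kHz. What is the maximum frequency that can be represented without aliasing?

The maximum frequency that can be represented without aliasing
is the Nyquist frequency: f_max = f_s / 2 = 36 kHz / 2 = 18 kHz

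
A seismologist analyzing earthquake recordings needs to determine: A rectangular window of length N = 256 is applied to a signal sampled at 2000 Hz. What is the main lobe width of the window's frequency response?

For a rectangular window of length N,
the main lobe width in frequency is 2*f_s/N.
= 2*2000/256 = 125/8 Hz
This determines the minimum frequency separation for resolving two sinusoids.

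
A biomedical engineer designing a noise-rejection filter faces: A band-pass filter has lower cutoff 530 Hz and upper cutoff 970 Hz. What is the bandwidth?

Bandwidth = f_high - f_low
= 970 Hz - 530 Hz = 440 Hz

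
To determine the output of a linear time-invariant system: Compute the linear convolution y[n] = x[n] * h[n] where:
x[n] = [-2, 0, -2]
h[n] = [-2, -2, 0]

y[n] = sum_k x[k]*h[n-k]. Output length = len(x) + len(h) - 1 = 3 + 3 - 1 = 5.
y[0] = -2*-2 = 4
y[1] = 0*-2 + -2*-2 = 4
y[2] = -2*-2 + 0*-2 + -2*0 = 4
y[3] = -2*-2 + 0*0 = 4
y[4] = -2*0 = 0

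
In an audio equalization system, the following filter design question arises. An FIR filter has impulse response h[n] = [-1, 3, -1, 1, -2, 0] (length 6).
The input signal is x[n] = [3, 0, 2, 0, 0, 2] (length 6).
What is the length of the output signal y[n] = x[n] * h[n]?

For linear convolution, the output length is:
len(y) = len(x) + len(h) - 1 = 6 + 6 - 1 = 11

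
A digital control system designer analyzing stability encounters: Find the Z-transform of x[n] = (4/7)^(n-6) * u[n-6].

Time-shifting property: if X(z) = Z{x[n]}, then Z{x[n-d]} = z^(-d) * X(z)
X(z) = z/(z - 4/7) for x[n] = (4/7)^n * u[n]
Z{x[n-6]} = z^(-6) * z/(z - 4/7) = z^(-5)/(z - 4/7)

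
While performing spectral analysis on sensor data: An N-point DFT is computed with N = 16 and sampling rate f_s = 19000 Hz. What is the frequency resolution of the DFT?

DFT frequency resolution = f_s / N
= 19000 / 16 = 2375/2 Hz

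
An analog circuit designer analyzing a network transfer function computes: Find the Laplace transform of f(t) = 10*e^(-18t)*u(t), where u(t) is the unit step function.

Standard Laplace transform pair:
e^(-at)*u(t) <-> 1/(s+a)
With a = 18: L{10*e^(-18t)*u(t)} = 10/(s+18), ROC: Re(s) > -18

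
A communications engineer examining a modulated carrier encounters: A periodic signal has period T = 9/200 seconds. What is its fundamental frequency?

The fundamental frequency is the reciprocal of the period.
f = 1/T = 1/(9/200) = 200/9 Hz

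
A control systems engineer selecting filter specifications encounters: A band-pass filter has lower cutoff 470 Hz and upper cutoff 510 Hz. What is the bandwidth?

Bandwidth = f_high - f_low
= 510 Hz - 470 Hz = 40 Hz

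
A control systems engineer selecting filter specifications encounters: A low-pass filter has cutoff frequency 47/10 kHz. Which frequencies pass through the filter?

A low-pass filter passes all frequencies below the cutoff frequency 47/10 kHz and attenuates higher frequencies.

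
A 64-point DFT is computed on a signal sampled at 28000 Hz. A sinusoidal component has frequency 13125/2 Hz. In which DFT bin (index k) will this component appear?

DFT frequency resolution = f_s/N = 28000/64 = 875/2 Hz
Bin index k = f_signal / resolution = 13125/2 / 875/2 = 15
The signal frequency 13125/2 Hz falls in DFT bin k = 15.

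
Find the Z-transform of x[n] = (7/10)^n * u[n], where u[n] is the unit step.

The Z-transform of a^n * u[n] is z/(z-a) for |z| > |a|.
Here a = 7/10, so X(z) = z/(z - (7/10)) = 10z/(10z - 7)
ROC: |z| > 7/10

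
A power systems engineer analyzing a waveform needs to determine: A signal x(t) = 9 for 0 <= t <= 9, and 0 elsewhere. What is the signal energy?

Energy = integral of |x(t)|^2 dt over the signal duration
= 9^2 * 9 = 81 * 9 = 729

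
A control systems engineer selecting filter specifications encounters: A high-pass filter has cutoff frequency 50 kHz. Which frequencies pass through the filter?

A high-pass filter passes all frequencies above the cutoff frequency 50 kHz and attenuates lower frequencies.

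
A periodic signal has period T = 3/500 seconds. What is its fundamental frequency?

The fundamental frequency is the reciprocal of the period.
f = 1/T = 1/(3/500) = 500/3 Hz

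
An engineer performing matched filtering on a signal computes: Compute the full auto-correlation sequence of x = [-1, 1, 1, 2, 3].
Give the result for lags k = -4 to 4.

r_xx[k] = sum_m x[m]*x[m+k], indexed from 0, for k = -4 to 4:
  r_xx[-4] = x[4]*x[0] = -3
  r_xx[-3] = x[3]*x[0] + x[4]*x[1] = 1
  r_xx[-2] = x[2]*x[0] + x[3]*x[1] + x[4]*x[2] = 4
  r_xx[-1] = x[1]*x[0] + x[2]*x[1] + x[3]*x[2] + x[4]*x[3] = 8
  r_xx[0] = x[0]*x[0] + x[1]*x[1] + x[2]*x[2] + x[3]*x[3] + x[4]*x[4] = 16
  r_xx[1] = x[0]*x[1] + x[1]*x[2] + x[2]*x[3] + x[3]*x[4] = 8
  r_xx[2] = x[0]*x[2] + x[1]*x[3] + x[2]*x[4] = 4
  r_xx[3] = x[0]*x[3] + x[1]*x[4] = 1
  r_xx[4] = x[0]*x[4] = -3
r_xx = [-3, 1, 4, 8, 16, 8, 4, 1, -3]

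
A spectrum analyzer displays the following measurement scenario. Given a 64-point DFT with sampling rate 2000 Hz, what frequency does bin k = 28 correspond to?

The frequency of DFT bin k is: f_k = k * f_s / N
f_28 = 28 * 2000 / 64 = 875 Hz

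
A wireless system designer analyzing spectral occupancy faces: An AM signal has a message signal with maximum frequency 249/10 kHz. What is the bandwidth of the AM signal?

In AM (double-sideband), the bandwidth is twice the message frequency.
BW = 2 * f_m = 2 * 249/10 kHz = 249/5 kHz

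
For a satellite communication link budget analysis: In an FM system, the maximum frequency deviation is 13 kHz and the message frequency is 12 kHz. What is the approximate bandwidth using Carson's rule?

Carson's rule: BW = 2*(delta_f + f_m)
= 2*(13 + 12) kHz = 50 kHz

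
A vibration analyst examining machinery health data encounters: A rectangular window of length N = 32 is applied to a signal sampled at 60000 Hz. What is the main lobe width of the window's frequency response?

For a rectangular window of length N,
the main lobe width in frequency is 2*f_s/N.
= 2*60000/32 = 3750 Hz
This determines the minimum frequency separation for resolving two sinusoids.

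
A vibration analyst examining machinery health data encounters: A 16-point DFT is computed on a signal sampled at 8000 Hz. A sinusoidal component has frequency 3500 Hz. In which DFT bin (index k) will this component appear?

DFT frequency resolution = f_s/N = 8000/16 = 500 Hz
Bin index k = f_signal / resolution = 3500 / 500 = 7
The signal frequency 3500 Hz falls in DFT bin k = 7.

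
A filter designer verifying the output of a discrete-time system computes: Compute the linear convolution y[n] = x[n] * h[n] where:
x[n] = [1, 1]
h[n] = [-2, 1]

y[n] = sum_k x[k]*h[n-k]. Output length = len(x) + len(h) - 1 = 2 + 2 - 1 = 3.
y[0] = 1*-2 = -2
y[1] = 1*-2 + 1*1 = -1
y[2] = 1*1 = 1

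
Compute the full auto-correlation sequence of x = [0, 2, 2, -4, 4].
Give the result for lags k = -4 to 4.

r_xx[k] = sum_m x[m]*x[m+k], indexed from 0, for k = -4 to 4:
  r_xx[-4] = x[4]*x[0] = 0
  r_xx[-3] = x[3]*x[0] + x[4]*x[1] = 8
  r_xx[-2] = x[2]*x[0] + x[3]*x[1] + x[4]*x[2] = 0
  r_xx[-1] = x[1]*x[0] + x[2]*x[1] + x[3]*x[2] + x[4]*x[3] = -20
  r_xx[0] = x[0]*x[0] + x[1]*x[1] + x[2]*x[2] + x[3]*x[3] + x[4]*x[4] = 40
  r_xx[1] = x[0]*x[1] + x[1]*x[2] + x[2]*x[3] + x[3]*x[4] = -20
  r_xx[2] = x[0]*x[2] + x[1]*x[3] + x[2]*x[4] = 0
  r_xx[3] = x[0]*x[3] + x[1]*x[4] = 8
  r_xx[4] = x[0]*x[4] = 0
r_xx = [0, 8, 0, -20, 40, -20, 0, 8, 0]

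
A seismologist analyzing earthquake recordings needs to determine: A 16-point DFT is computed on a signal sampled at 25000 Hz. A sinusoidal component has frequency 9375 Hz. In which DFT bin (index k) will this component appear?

DFT frequency resolution = f_s/N = 25000/16 = 3125/2 Hz
Bin index k = f_signal / resolution = 9375 / 3125/2 = 6
The signal frequency 9375 Hz falls in DFT bin k = 6.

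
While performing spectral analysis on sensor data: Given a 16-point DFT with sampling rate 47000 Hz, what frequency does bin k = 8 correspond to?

The frequency of DFT bin k is: f_k = k * f_s / N
f_8 = 8 * 47000 / 16 = 23500 Hz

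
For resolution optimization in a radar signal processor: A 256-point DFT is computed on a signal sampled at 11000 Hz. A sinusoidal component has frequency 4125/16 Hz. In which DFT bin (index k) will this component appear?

DFT frequency resolution = f_s/N = 11000/256 = 1375/32 Hz
Bin index k = f_signal / resolution = 4125/16 / 1375/32 = 6
The signal frequency 4125/16 Hz falls in DFT bin k = 6.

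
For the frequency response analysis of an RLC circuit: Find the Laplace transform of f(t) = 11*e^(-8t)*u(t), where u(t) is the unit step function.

Standard Laplace transform pair:
e^(-at)*u(t) <-> 1/(s+a)
With a = 8: L{11*e^(-8t)*u(t)} = 11/(s+8), ROC: Re(s) > -8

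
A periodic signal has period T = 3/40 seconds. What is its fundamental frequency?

The fundamental frequency is the reciprocal of the period.
f = 1/T = 1/(3/40) = 40/3 Hz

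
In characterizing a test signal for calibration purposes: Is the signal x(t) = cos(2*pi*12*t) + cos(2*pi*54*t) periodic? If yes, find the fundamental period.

f1 = 12 Hz, f2 = 54 Hz
Period T1 = 1/12, T2 = 1/54
Ratio T1/T2 = 54/12, which is rational.
The signal is periodic with fundamental period T = 1/GCD(12,54) = 1/6 s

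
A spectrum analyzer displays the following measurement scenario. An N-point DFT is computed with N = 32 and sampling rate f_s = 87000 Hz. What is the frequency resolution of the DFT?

DFT frequency resolution = f_s / N
= 87000 / 32 = 10875/4 Hz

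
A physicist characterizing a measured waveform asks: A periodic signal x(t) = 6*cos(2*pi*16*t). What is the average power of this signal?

Average power of A*cos(wt) is A^2/2.
P = 6^2 / 2 = 36/2 = 18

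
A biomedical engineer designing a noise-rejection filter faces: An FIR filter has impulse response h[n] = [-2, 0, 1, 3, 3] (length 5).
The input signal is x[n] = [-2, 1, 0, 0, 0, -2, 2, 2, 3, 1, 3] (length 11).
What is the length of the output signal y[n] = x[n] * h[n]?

For linear convolution, the output length is:
len(y) = len(x) + len(h) - 1 = 11 + 5 - 1 = 15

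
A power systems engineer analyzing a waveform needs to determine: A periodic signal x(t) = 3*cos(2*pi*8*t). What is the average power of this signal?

Average power of A*cos(wt) is A^2/2.
P = 3^2 / 2 = 9/2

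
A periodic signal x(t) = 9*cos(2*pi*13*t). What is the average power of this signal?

Average power of A*cos(wt) is A^2/2.
P = 9^2 / 2 = 81/2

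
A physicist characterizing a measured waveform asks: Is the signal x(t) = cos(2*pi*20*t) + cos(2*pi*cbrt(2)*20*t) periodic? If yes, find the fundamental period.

f1 = 20 Hz, f2 = 20*cbrt(2) Hz
Ratio f2/f1 = cbrt(2), which is irrational.
Since the frequency ratio is irrational, no common period exists.
The signal is not periodic.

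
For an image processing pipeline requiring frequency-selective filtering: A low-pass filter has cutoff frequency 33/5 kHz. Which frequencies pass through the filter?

A low-pass filter passes all frequencies below the cutoff frequency 33/5 kHz and attenuates higher frequencies.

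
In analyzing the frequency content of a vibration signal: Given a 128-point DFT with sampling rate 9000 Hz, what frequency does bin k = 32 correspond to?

The frequency of DFT bin k is: f_k = k * f_s / N
f_32 = 32 * 9000 / 128 = 2250 Hz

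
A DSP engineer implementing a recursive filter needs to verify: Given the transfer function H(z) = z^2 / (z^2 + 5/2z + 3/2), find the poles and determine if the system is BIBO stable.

Poles are roots of the denominator: z^2 + 5/2z + 3/2 = 0.
Quadratic formula: z = [-(5/2) +/- sqrt((5/2)^2 - 4*(3/2))] / 2
Discriminant = 25/4 - 6 = 1/4; sqrt = 1/2.
z = (-5/2 +/- 1/2) / 2 => z = -1 or z = -3/2.
|p1| = 1, |p2| = 3/2.
For BIBO stability, all poles must lie inside the unit circle (|p| < 1).
System is UNSTABLE since at least one |p| >= 1.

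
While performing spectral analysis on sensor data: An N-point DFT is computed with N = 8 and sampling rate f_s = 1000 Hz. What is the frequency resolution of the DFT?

DFT frequency resolution = f_s / N
= 1000 / 8 = 125 Hz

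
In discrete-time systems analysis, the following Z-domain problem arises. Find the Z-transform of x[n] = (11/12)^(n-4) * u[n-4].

Time-shifting property: if X(z) = Z{x[n]}, then Z{x[n-d]} = z^(-d) * X(z)
X(z) = z/(z - 11/12) for x[n] = (11/12)^n * u[n]
Z{x[n-4]} = z^(-4) * z/(z - 11/12) = z^(-3)/(z - 11/12)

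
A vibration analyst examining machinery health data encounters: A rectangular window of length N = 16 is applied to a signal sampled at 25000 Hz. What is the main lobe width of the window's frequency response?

For a rectangular window of length N,
the main lobe width in frequency is 2*f_s/N.
= 2*25000/16 = 3125 Hz
This determines the minimum frequency separation for resolving two sinusoids.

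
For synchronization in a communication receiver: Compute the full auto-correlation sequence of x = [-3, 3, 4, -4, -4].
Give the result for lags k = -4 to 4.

r_xx[k] = sum_m x[m]*x[m+k], indexed from 0, for k = -4 to 4:
  r_xx[-4] = x[4]*x[0] = 12
  r_xx[-3] = x[3]*x[0] + x[4]*x[1] = 0
  r_xx[-2] = x[2]*x[0] + x[3]*x[1] + x[4]*x[2] = -40
  r_xx[-1] = x[1]*x[0] + x[2]*x[1] + x[3]*x[2] + x[4]*x[3] = 3
  r_xx[0] = x[0]*x[0] + x[1]*x[1] + x[2]*x[2] + x[3]*x[3] + x[4]*x[4] = 66
  r_xx[1] = x[0]*x[1] + x[1]*x[2] + x[2]*x[3] + x[3]*x[4] = 3
  r_xx[2] = x[0]*x[2] + x[1]*x[3] + x[2]*x[4] = -40
  r_xx[3] = x[0]*x[3] + x[1]*x[4] = 0
  r_xx[4] = x[0]*x[4] = 12
r_xx = [12, 0, -40, 3, 66, 3, -40, 0, 12]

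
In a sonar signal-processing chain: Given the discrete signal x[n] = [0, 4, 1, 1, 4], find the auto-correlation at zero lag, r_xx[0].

The auto-correlation at zero lag r_xx[0] equals the signal energy.
r_xx[0] = sum of x[n]^2 = 0^2 + 4^2 + 1^2 + 1^2 + 4^2
= 0 + 16 + 1 + 1 + 16 = 34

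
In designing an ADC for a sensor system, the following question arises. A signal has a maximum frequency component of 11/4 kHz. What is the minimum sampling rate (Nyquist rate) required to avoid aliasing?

By the Nyquist-Shannon sampling theorem,
the minimum sampling rate (Nyquist rate) must be at least 2 * f_max.
Nyquist rate = 2 * 11/4 kHz = 11/2 kHz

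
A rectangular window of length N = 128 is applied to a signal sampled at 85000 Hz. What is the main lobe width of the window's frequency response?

For a rectangular window of length N,
the main lobe width in frequency is 2*f_s/N.
= 2*85000/128 = 10625/8 Hz
This determines the minimum frequency separation for resolving two sinusoids.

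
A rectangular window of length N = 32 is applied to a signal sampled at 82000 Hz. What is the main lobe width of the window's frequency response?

For a rectangular window of length N,
the main lobe width in frequency is 2*f_s/N.
= 2*82000/32 = 5125 Hz
This determines the minimum frequency separation for resolving two sinusoids.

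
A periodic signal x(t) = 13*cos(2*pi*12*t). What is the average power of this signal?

Average power of A*cos(wt) is A^2/2.
P = 13^2 / 2 = 169/2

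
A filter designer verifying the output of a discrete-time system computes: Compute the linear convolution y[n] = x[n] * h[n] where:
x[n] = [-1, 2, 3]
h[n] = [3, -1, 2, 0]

y[n] = sum_k x[k]*h[n-k]. Output length = len(x) + len(h) - 1 = 3 + 4 - 1 = 6.
y[0] = -1*3 = -3
y[1] = 2*3 + -1*-1 = 7
y[2] = 3*3 + 2*-1 + -1*2 = 5
y[3] = 3*-1 + 2*2 + -1*0 = 1
y[4] = 3*2 + 2*0 = 6
y[5] = 3*0 = 0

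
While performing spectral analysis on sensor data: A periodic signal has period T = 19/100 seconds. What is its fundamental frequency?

The fundamental frequency is the reciprocal of the period.
f = 1/T = 1/(19/100) = 100/19 Hz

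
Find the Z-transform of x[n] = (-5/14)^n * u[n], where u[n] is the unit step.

The Z-transform of a^n * u[n] is z/(z-a) for |z| > |a|.
Here a = -5/14, so X(z) = z/(z - (-5/14)) = 14z/(14z + 5)
ROC: |z| > 5/14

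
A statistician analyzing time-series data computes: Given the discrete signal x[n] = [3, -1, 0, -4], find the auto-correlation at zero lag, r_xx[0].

The auto-correlation at zero lag r_xx[0] equals the signal energy.
r_xx[0] = sum of x[n]^2 = 3^2 + (-1)^2 + 0^2 + (-4)^2
= 9 + 1 + 0 + 16 = 26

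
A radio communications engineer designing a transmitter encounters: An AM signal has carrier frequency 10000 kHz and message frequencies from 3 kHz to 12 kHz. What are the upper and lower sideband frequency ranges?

Upper sideband (USB) = fc + [fm_low, fm_high] = 10000 + [3, 12] = [10003, 10012] kHz
Lower sideband (LSB) = fc - [fm_high, fm_low] = 10000 - [12, 3] = [9988, 9997] kHz
Total occupied spectrum: 9988 kHz to 10012 kHz (plus carrier at 10000 kHz)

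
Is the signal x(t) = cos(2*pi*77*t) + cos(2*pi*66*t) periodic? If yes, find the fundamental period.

f1 = 77 Hz, f2 = 66 Hz
Period T1 = 1/77, T2 = 1/66
Ratio T1/T2 = 66/77, which is rational.
The signal is periodic with fundamental period T = 1/GCD(77,66) = 1/11 s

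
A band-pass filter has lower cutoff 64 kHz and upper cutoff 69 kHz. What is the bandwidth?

Bandwidth = f_high - f_low
= 69 kHz - 64 kHz = 5 kHz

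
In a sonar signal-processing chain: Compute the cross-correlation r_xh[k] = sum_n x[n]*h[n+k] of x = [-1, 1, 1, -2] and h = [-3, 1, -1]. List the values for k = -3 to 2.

Both sequences indexed from 0 and zero outside their support.
Lags with overlap: k = -3 to 2.
  r_xh[-3] = x[3]*h[0] = 6
  r_xh[-2] = x[2]*h[0] + x[3]*h[1] = -5
  r_xh[-1] = x[1]*h[0] + x[2]*h[1] + x[3]*h[2] = 0
  r_xh[0] = x[0]*h[0] + x[1]*h[1] + x[2]*h[2] = 3
  r_xh[1] = x[0]*h[1] + x[1]*h[2] = -2
  r_xh[2] = x[0]*h[2] = 1
r_xh = [6, -5, 0, 3, -2, 1] (for k = -3, ..., 2)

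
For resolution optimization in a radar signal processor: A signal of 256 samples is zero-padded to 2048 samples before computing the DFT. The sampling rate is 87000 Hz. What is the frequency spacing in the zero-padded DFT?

Original DFT: N = 256, resolution = f_s/N = 87000/256 = 10875/32 Hz
Zero-padded DFT: N = 2048, resolution = f_s/N = 87000/2048 = 10875/256 Hz
Zero-padding interpolates the spectrum (finer frequency grid)
but does NOT improve the true spectral resolution (ability to resolve close frequencies).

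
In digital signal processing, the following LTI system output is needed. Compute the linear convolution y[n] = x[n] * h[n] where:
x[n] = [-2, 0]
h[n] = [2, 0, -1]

y[n] = sum_k x[k]*h[n-k]. Output length = len(x) + len(h) - 1 = 2 + 3 - 1 = 4.
y[0] = -2*2 = -4
y[1] = 0*2 + -2*0 = 0
y[2] = 0*0 + -2*-1 = 2
y[3] = 0*-1 = 0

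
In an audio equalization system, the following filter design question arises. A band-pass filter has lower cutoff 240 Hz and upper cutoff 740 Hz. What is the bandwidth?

Bandwidth = f_high - f_low
= 740 Hz - 240 Hz = 500 Hz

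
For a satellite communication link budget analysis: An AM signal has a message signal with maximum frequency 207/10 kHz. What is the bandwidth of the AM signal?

In AM (double-sideband), the bandwidth is twice the message frequency.
BW = 2 * f_m = 2 * 207/10 kHz = 207/5 kHz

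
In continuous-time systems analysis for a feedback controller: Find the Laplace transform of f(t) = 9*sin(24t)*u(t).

Standard pair: sin(wt)*u(t) <-> w/(s^2+w^2)
With w = 24: L{9*sin(24t)*u(t)} = 216/(s^2+576)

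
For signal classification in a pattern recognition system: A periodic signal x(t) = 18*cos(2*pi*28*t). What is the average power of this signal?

Average power of A*cos(wt) is A^2/2.
P = 18^2 / 2 = 324/2 = 162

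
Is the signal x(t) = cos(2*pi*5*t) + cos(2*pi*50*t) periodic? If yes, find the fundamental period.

f1 = 5 Hz, f2 = 50 Hz
Period T1 = 1/5, T2 = 1/50
Ratio T1/T2 = 50/5, which is rational.
The signal is periodic with fundamental period T = 1/GCD(5,50) = 1/5 s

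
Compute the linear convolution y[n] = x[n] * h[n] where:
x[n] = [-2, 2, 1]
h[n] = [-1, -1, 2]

y[n] = sum_k x[k]*h[n-k]. Output length = len(x) + len(h) - 1 = 3 + 3 - 1 = 5.
y[0] = -2*-1 = 2
y[1] = 2*-1 + -2*-1 = 0
y[2] = 1*-1 + 2*-1 + -2*2 = -7
y[3] = 1*-1 + 2*2 = 3
y[4] = 1*2 = 2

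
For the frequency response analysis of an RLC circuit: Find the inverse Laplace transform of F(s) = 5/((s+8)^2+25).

Standard pair: w/((s+a)^2+w^2) <-> e^(-at)*sin(wt)*u(t)
With a=8, w=5: f(t) = e^(-8t)*sin(5t)*u(t)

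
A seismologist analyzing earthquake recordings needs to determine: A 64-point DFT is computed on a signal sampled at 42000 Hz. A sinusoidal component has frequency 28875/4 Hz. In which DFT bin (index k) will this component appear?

DFT frequency resolution = f_s/N = 42000/64 = 2625/4 Hz
Bin index k = f_signal / resolution = 28875/4 / 2625/4 = 11
The signal frequency 28875/4 Hz falls in DFT bin k = 11.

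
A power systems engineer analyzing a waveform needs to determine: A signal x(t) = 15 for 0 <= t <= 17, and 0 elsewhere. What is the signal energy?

Energy = integral of |x(t)|^2 dt over the signal duration
= 15^2 * 17 = 225 * 17 = 3825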